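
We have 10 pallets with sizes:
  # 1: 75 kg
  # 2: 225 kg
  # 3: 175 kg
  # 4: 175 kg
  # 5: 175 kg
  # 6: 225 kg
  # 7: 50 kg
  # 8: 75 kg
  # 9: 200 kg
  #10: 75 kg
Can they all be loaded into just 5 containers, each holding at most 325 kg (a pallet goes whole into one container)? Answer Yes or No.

Total = 1450 kg; ⌈1450/325⌉ = 5.
6 pallets each exceed half the capacity and cannot share a container, forcing at least 6 containers.
At least 6 containers are required, but only 5 are allowed.

No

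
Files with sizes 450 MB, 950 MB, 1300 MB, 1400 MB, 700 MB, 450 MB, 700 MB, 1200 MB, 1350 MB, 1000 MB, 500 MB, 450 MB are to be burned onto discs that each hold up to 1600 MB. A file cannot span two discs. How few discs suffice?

Total = 1400 + 1350 + 1300 + 1200 + 1000 + 950 + 700 + 700 + 500 + 450 + 450 + 450 = 10450 MB.
Lower bound: ⌈10450/1600⌉ = 7 discs.
A packing using 8 discs:
  disc 1: 1400 = 1400
  disc 2: 1350 = 1350
  disc 3: 1300 = 1300
  disc 4: 1200 = 1200
  disc 5: 1000 + 500 = 1500
  disc 6: 950 + 450 = 1400
  disc 7: 700 + 700 = 1400
  disc 8: 450 + 450 = 900
No arrangement into 7 discs stays within capacity, so 8 is optimal.

8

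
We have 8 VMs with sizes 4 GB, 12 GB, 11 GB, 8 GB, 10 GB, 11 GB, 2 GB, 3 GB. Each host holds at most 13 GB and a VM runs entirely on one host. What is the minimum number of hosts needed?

5

Total = 12 + 11 + 11 + 10 + 8 + 4 + 3 + 2 = 61 GB.
Lower bound: ⌈61/13⌉ = 5 hosts.
A packing using 5 hosts:
  host 1: 12 = 12
  host 2: 11 + 2 = 13
  host 3: 11 = 11
  host 4: 10 + 3 = 13
  host 5: 8 + 4 = 12
This matches the lower bound, so 5 is optimal.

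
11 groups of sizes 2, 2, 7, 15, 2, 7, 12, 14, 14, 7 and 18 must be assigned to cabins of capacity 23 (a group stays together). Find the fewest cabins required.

Total = 18 + 15 + 14 + 14 + 12 + 7 + 7 + 7 + 2 + 2 + 2 = 100.
Lower bound: ⌈100/23⌉ = 5 cabins.
A packing using 5 cabins:
  cabin 1: 18 + 2 + 2 = 22
  cabin 2: 15 + 7 = 22
  cabin 3: 14 + 7 + 2 = 23
  cabin 4: 14 + 7 = 21
  cabin 5: 12 = 12
This matches the lower bound, so 5 is optimal.

5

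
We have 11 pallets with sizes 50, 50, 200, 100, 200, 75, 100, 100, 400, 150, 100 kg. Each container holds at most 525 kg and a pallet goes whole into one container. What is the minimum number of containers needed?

3

Total = 400 + 200 + 200 + 150 + 100 + 100 + 100 + 100 + 75 + 50 + 50 = 1525 kg.
Lower bound: ⌈1525/525⌉ = 3 containers.
A packing using 3 containers:
  container 1: 400 + 100 = 500
  container 2: 200 + 200 + 100 = 500
  container 3: 150 + 100 + 100 + 75 + 50 + 50 = 525
This matches the lower bound, so 3 is optimal.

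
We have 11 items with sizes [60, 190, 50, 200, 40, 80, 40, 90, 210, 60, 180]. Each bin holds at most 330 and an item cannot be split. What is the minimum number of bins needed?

4

Total = 210 + 200 + 190 + 180 + 90 + 80 + 60 + 60 + 50 + 40 + 40 = 1200.
Lower bound: ⌈1200/330⌉ = 4 bins.
A packing using 4 bins:
  bin 1: 210 + 90 = 300
  bin 2: 200 + 80 + 50 = 330
  bin 3: 190 + 60 + 60 = 310
  bin 4: 180 + 40 + 40 = 260
This matches the lower bound, so 4 is optimal.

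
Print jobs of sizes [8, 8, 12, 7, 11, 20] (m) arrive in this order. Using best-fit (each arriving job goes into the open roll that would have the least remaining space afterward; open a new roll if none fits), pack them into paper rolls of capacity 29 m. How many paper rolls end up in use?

  8 → roll 1 (new)  [load 8/29]
  8 → roll 1  [load 16/29]
  12 → roll 1  [load 28/29]
  7 → roll 2 (new)  [load 7/29]
  11 → roll 2  [load 18/29]
  20 → roll 3 (new)  [load 20/29]
3 paper rolls opened.

3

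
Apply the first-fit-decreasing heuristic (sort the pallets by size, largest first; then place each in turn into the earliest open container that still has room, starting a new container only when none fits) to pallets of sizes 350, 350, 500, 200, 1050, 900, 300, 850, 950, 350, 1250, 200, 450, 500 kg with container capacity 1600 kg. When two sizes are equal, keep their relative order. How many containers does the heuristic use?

Sorted descending: 1250, 1050, 950, 900, 850, 500, 500, 450, 350, 350, 350, 300, 200, 200.
  1250 → container 1 (new)  [load 1250/1600]
  1050 → container 2 (new)  [load 1050/1600]
  950 → container 3 (new)  [load 950/1600]
  900 → container 4 (new)  [load 900/1600]
  850 → container 5 (new)  [load 850/1600]
  500 → container 2  [load 1550/1600]
  500 → container 3  [load 1450/1600]
  450 → container 4  [load 1350/1600]
  350 → container 1  [load 1600/1600]
  350 → container 5  [load 1200/1600]
  350 → container 5  [load 1550/1600]
  300 → container 6 (new)  [load 300/1600]
  200 → container 4  [load 1550/1600]
  200 → container 6  [load 500/1600]
6 containers opened.

6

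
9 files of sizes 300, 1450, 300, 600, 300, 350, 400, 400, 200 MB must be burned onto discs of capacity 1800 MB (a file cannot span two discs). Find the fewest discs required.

Total = 1450 + 600 + 400 + 400 + 350 + 300 + 300 + 300 + 200 = 4300 MB.
Lower bound: ⌈4300/1800⌉ = 3 discs.
A packing using 3 discs:
  disc 1: 1450 + 350 = 1800
  disc 2: 600 + 400 + 400 + 300 = 1700
  disc 3: 300 + 300 + 200 = 800
This matches the lower bound, so 3 is optimal.

3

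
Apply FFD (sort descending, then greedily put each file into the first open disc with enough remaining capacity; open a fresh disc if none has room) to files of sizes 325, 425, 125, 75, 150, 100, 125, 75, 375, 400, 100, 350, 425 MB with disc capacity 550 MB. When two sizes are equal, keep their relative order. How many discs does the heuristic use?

6

Sorted descending: 425, 425, 400, 375, 350, 325, 150, 125, 125, 100, 100, 75, 75.
  425 → disc 1 (new)  [load 425/550]
  425 → disc 2 (new)  [load 425/550]
  400 → disc 3 (new)  [load 400/550]
  375 → disc 4 (new)  [load 375/550]
  350 → disc 5 (new)  [load 350/550]
  325 → disc 6 (new)  [load 325/550]
  150 → disc 3  [load 550/550]
  125 → disc 1  [load 550/550]
  125 → disc 2  [load 550/550]
  100 → disc 4  [load 475/550]
  100 → disc 5  [load 450/550]
  75 → disc 4  [load 550/550]
  75 → disc 5  [load 525/550]
6 discs opened.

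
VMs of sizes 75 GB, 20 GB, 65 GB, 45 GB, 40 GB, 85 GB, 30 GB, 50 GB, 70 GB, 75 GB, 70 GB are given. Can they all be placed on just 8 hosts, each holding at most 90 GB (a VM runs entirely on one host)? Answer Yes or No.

A valid assignment using 8 hosts:
  host 1: 85 = 85
  host 2: 75 = 75
  host 3: 75 = 75
  host 4: 70 + 20 = 90
  host 5: 70 = 70
  host 6: 65 = 65
  host 7: 50 + 40 = 90
  host 8: 45 + 30 = 75
Every load is within 90 GB, so 8 hosts suffice.

Yes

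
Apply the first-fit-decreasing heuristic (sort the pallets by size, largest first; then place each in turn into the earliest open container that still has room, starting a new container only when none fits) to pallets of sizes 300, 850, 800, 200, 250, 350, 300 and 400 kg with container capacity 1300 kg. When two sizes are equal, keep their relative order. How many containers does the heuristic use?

Sorted descending: 850, 800, 400, 350, 300, 300, 250, 200.
  850 → container 1 (new)  [load 850/1300]
  800 → container 2 (new)  [load 800/1300]
  400 → container 1  [load 1250/1300]
  350 → container 2  [load 1150/1300]
  300 → container 3 (new)  [load 300/1300]
  300 → container 3  [load 600/1300]
  250 → container 3  [load 850/1300]
  200 → container 3  [load 1050/1300]
3 containers opened.

3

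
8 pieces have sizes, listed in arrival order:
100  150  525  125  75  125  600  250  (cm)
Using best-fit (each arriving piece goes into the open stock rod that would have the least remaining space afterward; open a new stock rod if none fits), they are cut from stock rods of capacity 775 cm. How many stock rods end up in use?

  100 → stock rod 1 (new)  [load 100/775]
  150 → stock rod 1  [load 250/775]
  525 → stock rod 1  [load 775/775]
  125 → stock rod 2 (new)  [load 125/775]
  75 → stock rod 2  [load 200/775]
  125 → stock rod 2  [load 325/775]
  600 → stock rod 3 (new)  [load 600/775]
  250 → stock rod 2  [load 575/775]
3 stock rods opened.

3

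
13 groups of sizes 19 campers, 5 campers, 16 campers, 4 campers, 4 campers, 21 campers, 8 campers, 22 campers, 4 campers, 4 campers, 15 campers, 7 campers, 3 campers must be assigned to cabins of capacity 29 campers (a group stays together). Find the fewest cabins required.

Total = 22 + 21 + 19 + 16 + 15 + 8 + 7 + 5 + 4 + 4 + 4 + 4 + 3 = 132 campers.
Lower bound: ⌈132/29⌉ = 5 cabins.
A packing using 5 cabins:
  cabin 1: 22 + 7 = 29
  cabin 2: 21 + 8 = 29
  cabin 3: 19 + 5 + 4 = 28
  cabin 4: 16 + 4 + 4 + 4 = 28
  cabin 5: 15 + 3 = 18
This matches the lower bound, so 5 is optimal.

5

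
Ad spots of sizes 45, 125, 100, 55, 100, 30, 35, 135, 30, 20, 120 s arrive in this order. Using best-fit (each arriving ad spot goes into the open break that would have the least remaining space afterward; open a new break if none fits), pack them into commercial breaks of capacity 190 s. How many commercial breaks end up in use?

5

  45 → break 1 (new)  [load 45/190]
  125 → break 1  [load 170/190]
  100 → break 2 (new)  [load 100/190]
  55 → break 2  [load 155/190]
  100 → break 3 (new)  [load 100/190]
  30 → break 2  [load 185/190]
  35 → break 3  [load 135/190]
  135 → break 4 (new)  [load 135/190]
  30 → break 3  [load 165/190]
  20 → break 1  [load 190/190]
  120 → break 5 (new)  [load 120/190]
5 commercial breaks opened.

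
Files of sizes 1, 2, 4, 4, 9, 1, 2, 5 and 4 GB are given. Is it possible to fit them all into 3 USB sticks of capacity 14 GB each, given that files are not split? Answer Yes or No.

A valid assignment using 3 USB sticks:
  USB stick 1: 9 + 5 = 14
  USB stick 2: 4 + 4 + 4 + 2 = 14
  USB stick 3: 2 + 1 + 1 = 4
Every load is within 14 GB, so 3 USB sticks suffice.

Yes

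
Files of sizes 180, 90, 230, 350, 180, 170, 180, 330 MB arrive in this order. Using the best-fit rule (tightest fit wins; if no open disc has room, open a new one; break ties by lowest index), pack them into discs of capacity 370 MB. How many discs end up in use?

6

  180 → disc 1 (new)  [load 180/370]
  90 → disc 1  [load 270/370]
  230 → disc 2 (new)  [load 230/370]
  350 → disc 3 (new)  [load 350/370]
  180 → disc 4 (new)  [load 180/370]
  170 → disc 4  [load 350/370]
  180 → disc 5 (new)  [load 180/370]
  330 → disc 6 (new)  [load 330/370]
6 discs opened.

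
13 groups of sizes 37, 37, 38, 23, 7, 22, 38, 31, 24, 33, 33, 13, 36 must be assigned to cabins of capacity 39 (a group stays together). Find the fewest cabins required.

11

Total = 38 + 38 + 37 + 37 + 36 + 33 + 33 + 31 + 24 + 23 + 22 + 13 + 7 = 372.
Lower bound: ⌈372/39⌉ = 10 cabins.
Also, 11 groups each exceed 39/2, and no two of those can share a cabin, so at least 11 cabins are needed.
A packing using 11 cabins:
  cabin 1: 38 = 38
  cabin 2: 38 = 38
  cabin 3: 37 = 37
  cabin 4: 37 = 37
  cabin 5: 36 = 36
  cabin 6: 33 = 33
  cabin 7: 33 = 33
  cabin 8: 31 + 7 = 38
  cabin 9: 24 + 13 = 37
  cabin 10: 23 = 23
  cabin 11: 22 = 22
This matches the lower bound, so 11 is optimal.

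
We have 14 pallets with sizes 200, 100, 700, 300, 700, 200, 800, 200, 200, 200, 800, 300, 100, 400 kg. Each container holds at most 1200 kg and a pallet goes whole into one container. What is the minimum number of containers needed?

5

Total = 800 + 800 + 700 + 700 + 400 + 300 + 300 + 200 + 200 + 200 + 200 + 200 + 100 + 100 = 5200 kg.
Lower bound: ⌈5200/1200⌉ = 5 containers.
A packing using 5 containers:
  container 1: 800 + 400 = 1200
  container 2: 800 + 300 + 100 = 1200
  container 3: 700 + 300 + 200 = 1200
  container 4: 700 + 200 + 200 + 100 = 1200
  container 5: 200 + 200 = 400
This matches the lower bound, so 5 is optimal.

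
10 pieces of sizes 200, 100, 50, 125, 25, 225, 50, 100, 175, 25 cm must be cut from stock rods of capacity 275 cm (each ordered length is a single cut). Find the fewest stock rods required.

4

Total = 225 + 200 + 175 + 125 + 100 + 100 + 50 + 50 + 25 + 25 = 1075 cm.
Lower bound: ⌈1075/275⌉ = 4 stock rods.
A packing using 4 stock rods:
  stock rod 1: 225 + 50 = 275
  stock rod 2: 200 + 50 + 25 = 275
  stock rod 3: 175 + 100 = 275
  stock rod 4: 125 + 100 + 25 = 250
This matches the lower bound, so 4 is optimal.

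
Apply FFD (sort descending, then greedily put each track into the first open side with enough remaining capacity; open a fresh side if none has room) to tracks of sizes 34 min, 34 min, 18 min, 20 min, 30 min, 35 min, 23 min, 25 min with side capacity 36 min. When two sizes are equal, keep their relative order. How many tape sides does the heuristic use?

8

Sorted descending: 35, 34, 34, 30, 25, 23, 20, 18.
  35 → side 1 (new)  [load 35/36]
  34 → side 2 (new)  [load 34/36]
  34 → side 3 (new)  [load 34/36]
  30 → side 4 (new)  [load 30/36]
  25 → side 5 (new)  [load 25/36]
  23 → side 6 (new)  [load 23/36]
  20 → side 7 (new)  [load 20/36]
  18 → side 8 (new)  [load 18/36]
8 tape sides opened.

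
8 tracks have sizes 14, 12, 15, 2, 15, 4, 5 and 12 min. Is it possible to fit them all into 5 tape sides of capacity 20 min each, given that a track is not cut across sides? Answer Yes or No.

A valid assignment using 5 tape sides:
  side 1: 15 + 5 = 20
  side 2: 15 + 4 = 19
  side 3: 14 + 2 = 16
  side 4: 12 = 12
  side 5: 12 = 12
Every load is within 20 min, so 5 tape sides suffice.

Yes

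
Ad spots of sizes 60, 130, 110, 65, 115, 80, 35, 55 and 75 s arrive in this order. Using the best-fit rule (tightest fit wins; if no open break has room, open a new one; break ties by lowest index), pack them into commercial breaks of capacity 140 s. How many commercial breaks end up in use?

  60 → break 1 (new)  [load 60/140]
  130 → break 2 (new)  [load 130/140]
  110 → break 3 (new)  [load 110/140]
  65 → break 1  [load 125/140]
  115 → break 4 (new)  [load 115/140]
  80 → break 5 (new)  [load 80/140]
  35 → break 5  [load 115/140]
  55 → break 6 (new)  [load 55/140]
  75 → break 6  [load 130/140]
6 commercial breaks opened.

6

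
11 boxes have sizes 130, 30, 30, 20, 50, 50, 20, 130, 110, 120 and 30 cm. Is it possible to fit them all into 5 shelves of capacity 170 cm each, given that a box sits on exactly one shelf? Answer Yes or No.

Yes

A valid assignment using 5 shelves:
  shelf 1: 130 + 30 = 160
  shelf 2: 130 + 30 = 160
  shelf 3: 120 + 50 = 170
  shelf 4: 110 + 50 = 160
  shelf 5: 30 + 20 + 20 = 70
Every load is within 170 cm, so 5 shelves suffice.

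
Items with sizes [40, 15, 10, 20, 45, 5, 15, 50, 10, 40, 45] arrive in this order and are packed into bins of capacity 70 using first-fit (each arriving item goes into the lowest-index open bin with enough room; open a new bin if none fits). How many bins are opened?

  40 → bin 1 (new)  [load 40/70]
  15 → bin 1  [load 55/70]
  10 → bin 1  [load 65/70]
  20 → bin 2 (new)  [load 20/70]
  45 → bin 2  [load 65/70]
  5 → bin 1  [load 70/70]
  15 → bin 3 (new)  [load 15/70]
  50 → bin 3  [load 65/70]
  10 → bin 4 (new)  [load 10/70]
  40 → bin 4  [load 50/70]
  45 → bin 5 (new)  [load 45/70]
5 bins opened.

5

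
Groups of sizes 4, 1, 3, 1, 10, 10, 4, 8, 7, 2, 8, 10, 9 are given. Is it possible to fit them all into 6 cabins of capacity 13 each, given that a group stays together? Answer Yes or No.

Total = 77; ⌈77/13⌉ = 6.
7 groups each exceed half the capacity and cannot share a cabin, forcing at least 7 cabins.
At least 7 cabins are required, but only 6 are allowed.

No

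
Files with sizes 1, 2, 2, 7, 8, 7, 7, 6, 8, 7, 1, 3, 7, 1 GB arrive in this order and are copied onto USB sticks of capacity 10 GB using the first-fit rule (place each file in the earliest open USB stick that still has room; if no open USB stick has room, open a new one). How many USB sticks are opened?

  1 → USB stick 1 (new)  [load 1/10]
  2 → USB stick 1  [load 3/10]
  2 → USB stick 1  [load 5/10]
  7 → USB stick 2 (new)  [load 7/10]
  8 → USB stick 3 (new)  [load 8/10]
  7 → USB stick 4 (new)  [load 7/10]
  7 → USB stick 5 (new)  [load 7/10]
  6 → USB stick 6 (new)  [load 6/10]
  8 → USB stick 7 (new)  [load 8/10]
  7 → USB stick 8 (new)  [load 7/10]
  1 → USB stick 1  [load 6/10]
  3 → USB stick 1  [load 9/10]
  7 → USB stick 9 (new)  [load 7/10]
  1 → USB stick 1  [load 10/10]
9 USB sticks opened.

9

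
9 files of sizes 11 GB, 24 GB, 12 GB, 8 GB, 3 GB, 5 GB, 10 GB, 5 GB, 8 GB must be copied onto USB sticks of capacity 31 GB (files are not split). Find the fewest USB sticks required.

3

Total = 24 + 12 + 11 + 10 + 8 + 8 + 5 + 5 + 3 = 86 GB.
Lower bound: ⌈86/31⌉ = 3 USB sticks.
A packing using 3 USB sticks:
  USB stick 1: 24 + 5 = 29
  USB stick 2: 12 + 11 + 8 = 31
  USB stick 3: 10 + 8 + 5 + 3 = 26
This matches the lower bound, so 3 is optimal.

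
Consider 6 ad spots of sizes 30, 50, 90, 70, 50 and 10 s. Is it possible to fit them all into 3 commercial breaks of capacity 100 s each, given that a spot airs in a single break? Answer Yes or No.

A valid assignment using 3 commercial breaks:
  break 1: 90 + 10 = 100
  break 2: 70 + 30 = 100
  break 3: 50 + 50 = 100
Every load is within 100 s, so 3 commercial breaks suffice.

Yes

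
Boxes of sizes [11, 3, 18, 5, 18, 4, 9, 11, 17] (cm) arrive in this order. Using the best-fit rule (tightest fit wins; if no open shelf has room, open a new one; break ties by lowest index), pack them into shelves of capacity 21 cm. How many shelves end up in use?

6

  11 → shelf 1 (new)  [load 11/21]
  3 → shelf 1  [load 14/21]
  18 → shelf 2 (new)  [load 18/21]
  5 → shelf 1  [load 19/21]
  18 → shelf 3 (new)  [load 18/21]
  4 → shelf 4 (new)  [load 4/21]
  9 → shelf 4  [load 13/21]
  11 → shelf 5 (new)  [load 11/21]
  17 → shelf 6 (new)  [load 17/21]
6 shelves opened.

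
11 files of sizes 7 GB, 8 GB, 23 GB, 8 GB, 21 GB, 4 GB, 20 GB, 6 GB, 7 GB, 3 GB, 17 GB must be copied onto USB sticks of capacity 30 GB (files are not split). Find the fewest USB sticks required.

Total = 23 + 21 + 20 + 17 + 8 + 8 + 7 + 7 + 6 + 4 + 3 = 124 GB.
Lower bound: ⌈124/30⌉ = 5 USB sticks.
A packing using 5 USB sticks:
  USB stick 1: 23 + 7 = 30
  USB stick 2: 21 + 8 = 29
  USB stick 3: 20 + 8 = 28
  USB stick 4: 17 + 7 + 6 = 30
  USB stick 5: 4 + 3 = 7
This matches the lower bound, so 5 is optimal.

5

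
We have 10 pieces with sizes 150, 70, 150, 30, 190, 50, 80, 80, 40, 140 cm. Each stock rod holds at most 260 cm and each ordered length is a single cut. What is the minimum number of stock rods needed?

4

Total = 190 + 150 + 150 + 140 + 80 + 80 + 70 + 50 + 40 + 30 = 980 cm.
Lower bound: ⌈980/260⌉ = 4 stock rods.
A packing using 4 stock rods:
  stock rod 1: 190 + 70 = 260
  stock rod 2: 150 + 80 + 30 = 260
  stock rod 3: 150 + 80 = 230
  stock rod 4: 140 + 50 + 40 = 230
This matches the lower bound, so 4 is optimal.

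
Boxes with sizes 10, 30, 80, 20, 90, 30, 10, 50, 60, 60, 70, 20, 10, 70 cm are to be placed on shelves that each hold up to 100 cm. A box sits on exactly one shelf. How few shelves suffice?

Total = 90 + 80 + 70 + 70 + 60 + 60 + 50 + 30 + 30 + 20 + 20 + 10 + 10 + 10 = 610 cm.
Lower bound: ⌈610/100⌉ = 7 shelves.
A packing using 7 shelves:
  shelf 1: 90 + 10 = 100
  shelf 2: 80 + 20 = 100
  shelf 3: 70 + 30 = 100
  shelf 4: 70 + 30 = 100
  shelf 5: 60 + 20 + 10 + 10 = 100
  shelf 6: 60 = 60
  shelf 7: 50 = 50
This matches the lower bound, so 7 is optimal.

7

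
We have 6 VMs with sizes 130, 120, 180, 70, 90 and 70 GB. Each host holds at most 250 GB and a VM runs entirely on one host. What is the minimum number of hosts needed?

3

Total = 180 + 130 + 120 + 90 + 70 + 70 = 660 GB.
Lower bound: ⌈660/250⌉ = 3 hosts.
A packing using 3 hosts:
  host 1: 180 + 70 = 250
  host 2: 130 + 120 = 250
  host 3: 90 + 70 = 160
This matches the lower bound, so 3 is optimal.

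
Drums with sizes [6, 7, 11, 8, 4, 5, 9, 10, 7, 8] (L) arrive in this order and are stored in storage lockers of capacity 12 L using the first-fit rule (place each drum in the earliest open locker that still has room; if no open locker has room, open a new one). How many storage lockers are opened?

8

  6 → locker 1 (new)  [load 6/12]
  7 → locker 2 (new)  [load 7/12]
  11 → locker 3 (new)  [load 11/12]
  8 → locker 4 (new)  [load 8/12]
  4 → locker 1  [load 10/12]
  5 → locker 2  [load 12/12]
  9 → locker 5 (new)  [load 9/12]
  10 → locker 6 (new)  [load 10/12]
  7 → locker 7 (new)  [load 7/12]
  8 → locker 8 (new)  [load 8/12]
8 storage lockers opened.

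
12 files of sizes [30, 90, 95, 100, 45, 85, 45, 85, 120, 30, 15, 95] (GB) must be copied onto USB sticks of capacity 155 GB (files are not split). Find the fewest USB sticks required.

7

Total = 120 + 100 + 95 + 95 + 90 + 85 + 85 + 45 + 45 + 30 + 30 + 15 = 835 GB.
Lower bound: ⌈835/155⌉ = 6 USB sticks.
Also, 7 files each exceed 155/2 GB, and no two of those can share a USB stick, so at least 7 USB sticks are needed.
A packing using 7 USB sticks:
  USB stick 1: 120 + 30 = 150
  USB stick 2: 100 + 45 = 145
  USB stick 3: 95 + 45 + 15 = 155
  USB stick 4: 95 + 30 = 125
  USB stick 5: 90 = 90
  USB stick 6: 85 = 85
  USB stick 7: 85 = 85
This matches the lower bound, so 7 is optimal.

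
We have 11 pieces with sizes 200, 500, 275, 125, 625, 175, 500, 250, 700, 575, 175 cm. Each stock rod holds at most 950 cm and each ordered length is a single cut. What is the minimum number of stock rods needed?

Total = 700 + 625 + 575 + 500 + 500 + 275 + 250 + 200 + 175 + 175 + 125 = 4100 cm.
Lower bound: ⌈4100/950⌉ = 5 stock rods.
A packing using 5 stock rods:
  stock rod 1: 700 + 250 = 950
  stock rod 2: 625 + 275 = 900
  stock rod 3: 575 + 200 + 175 = 950
  stock rod 4: 500 + 175 + 125 = 800
  stock rod 5: 500 = 500
This matches the lower bound, so 5 is optimal.

5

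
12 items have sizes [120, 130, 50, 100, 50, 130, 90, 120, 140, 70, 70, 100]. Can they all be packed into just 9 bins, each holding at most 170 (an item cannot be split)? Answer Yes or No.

A valid assignment using 8 bins:
  bin 1: 140 = 140
  bin 2: 130 = 130
  bin 3: 130 = 130
  bin 4: 120 + 50 = 170
  bin 5: 120 + 50 = 170
  bin 6: 100 + 70 = 170
  bin 7: 100 + 70 = 170
  bin 8: 90 = 90
That uses only 8 ≤ 9, so 9 bins are enough.

Yes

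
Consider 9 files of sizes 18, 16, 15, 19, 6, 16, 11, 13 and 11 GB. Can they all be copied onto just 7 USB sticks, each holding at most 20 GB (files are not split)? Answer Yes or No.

Total = 125 GB; ⌈125/20⌉ = 7.
8 files each exceed half the capacity and cannot share a USB stick, forcing at least 8 USB sticks.
At least 8 USB sticks are required, but only 7 are allowed.

No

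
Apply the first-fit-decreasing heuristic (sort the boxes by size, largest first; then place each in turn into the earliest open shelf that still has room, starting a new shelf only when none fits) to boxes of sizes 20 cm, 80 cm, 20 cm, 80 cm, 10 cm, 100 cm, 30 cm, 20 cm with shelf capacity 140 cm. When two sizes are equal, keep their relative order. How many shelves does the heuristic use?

3

Sorted descending: 100, 80, 80, 30, 20, 20, 20, 10.
  100 → shelf 1 (new)  [load 100/140]
  80 → shelf 2 (new)  [load 80/140]
  80 → shelf 3 (new)  [load 80/140]
  30 → shelf 1  [load 130/140]
  20 → shelf 2  [load 100/140]
  20 → shelf 2  [load 120/140]
  20 → shelf 2  [load 140/140]
  10 → shelf 1  [load 140/140]
3 shelves opened.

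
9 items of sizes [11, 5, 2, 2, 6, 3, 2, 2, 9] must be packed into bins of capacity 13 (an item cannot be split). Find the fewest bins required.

4

Total = 11 + 9 + 6 + 5 + 3 + 2 + 2 + 2 + 2 = 42.
Lower bound: ⌈42/13⌉ = 4 bins.
A packing using 4 bins:
  bin 1: 11 + 2 = 13
  bin 2: 9 + 3 = 12
  bin 3: 6 + 5 + 2 = 13
  bin 4: 2 + 2 = 4
This matches the lower bound, so 4 is optimal.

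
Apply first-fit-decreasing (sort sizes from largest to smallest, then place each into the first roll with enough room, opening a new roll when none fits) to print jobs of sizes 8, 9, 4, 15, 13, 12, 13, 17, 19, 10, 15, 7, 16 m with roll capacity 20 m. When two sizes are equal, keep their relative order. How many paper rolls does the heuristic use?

9

Sorted descending: 19, 17, 16, 15, 15, 13, 13, 12, 10, 9, 8, 7, 4.
  19 → roll 1 (new)  [load 19/20]
  17 → roll 2 (new)  [load 17/20]
  16 → roll 3 (new)  [load 16/20]
  15 → roll 4 (new)  [load 15/20]
  15 → roll 5 (new)  [load 15/20]
  13 → roll 6 (new)  [load 13/20]
  13 → roll 7 (new)  [load 13/20]
  12 → roll 8 (new)  [load 12/20]
  10 → roll 9 (new)  [load 10/20]
  9 → roll 9  [load 19/20]
  8 → roll 8  [load 20/20]
  7 → roll 6  [load 20/20]
  4 → roll 3  [load 20/20]
9 paper rolls opened.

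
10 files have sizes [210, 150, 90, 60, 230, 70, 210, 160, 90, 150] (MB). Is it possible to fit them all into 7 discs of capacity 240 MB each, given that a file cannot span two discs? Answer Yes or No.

A valid assignment using 7 discs:
  disc 1: 230 = 230
  disc 2: 210 = 210
  disc 3: 210 = 210
  disc 4: 160 + 70 = 230
  disc 5: 150 + 90 = 240
  disc 6: 150 + 90 = 240
  disc 7: 60 = 60
Every load is within 240 MB, so 7 discs suffice.

Yes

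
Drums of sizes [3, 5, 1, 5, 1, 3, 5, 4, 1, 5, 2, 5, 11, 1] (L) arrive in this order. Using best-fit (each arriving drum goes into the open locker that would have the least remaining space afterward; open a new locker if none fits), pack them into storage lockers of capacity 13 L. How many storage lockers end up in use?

5

  3 → locker 1 (new)  [load 3/13]
  5 → locker 1  [load 8/13]
  1 → locker 1  [load 9/13]
  5 → locker 2 (new)  [load 5/13]
  1 → locker 1  [load 10/13]
  3 → locker 1  [load 13/13]
  5 → locker 2  [load 10/13]
  4 → locker 3 (new)  [load 4/13]
  1 → locker 2  [load 11/13]
  5 → locker 3  [load 9/13]
  2 → locker 2  [load 13/13]
  5 → locker 4 (new)  [load 5/13]
  11 → locker 5 (new)  [load 11/13]
  1 → locker 5  [load 12/13]
5 storage lockers opened.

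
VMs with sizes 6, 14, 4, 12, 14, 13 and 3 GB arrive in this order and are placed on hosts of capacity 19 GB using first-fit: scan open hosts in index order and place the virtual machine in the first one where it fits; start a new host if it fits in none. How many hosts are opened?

  6 → host 1 (new)  [load 6/19]
  14 → host 2 (new)  [load 14/19]
  4 → host 1  [load 10/19]
  12 → host 3 (new)  [load 12/19]
  14 → host 4 (new)  [load 14/19]
  13 → host 5 (new)  [load 13/19]
  3 → host 1  [load 13/19]
5 hosts opened.

5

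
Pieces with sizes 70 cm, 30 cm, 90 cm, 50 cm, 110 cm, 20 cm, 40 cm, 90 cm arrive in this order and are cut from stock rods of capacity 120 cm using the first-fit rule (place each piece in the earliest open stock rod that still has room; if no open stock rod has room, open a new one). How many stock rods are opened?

5

  70 → stock rod 1 (new)  [load 70/120]
  30 → stock rod 1  [load 100/120]
  90 → stock rod 2 (new)  [load 90/120]
  50 → stock rod 3 (new)  [load 50/120]
  110 → stock rod 4 (new)  [load 110/120]
  20 → stock rod 1  [load 120/120]
  40 → stock rod 3  [load 90/120]
  90 → stock rod 5 (new)  [load 90/120]
5 stock rods opened.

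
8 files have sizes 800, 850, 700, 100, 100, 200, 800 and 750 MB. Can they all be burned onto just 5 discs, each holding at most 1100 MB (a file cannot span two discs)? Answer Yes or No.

A valid assignment using 5 discs:
  disc 1: 850 + 200 = 1050
  disc 2: 800 + 100 + 100 = 1000
  disc 3: 800 = 800
  disc 4: 750 = 750
  disc 5: 700 = 700
Every load is within 1100 MB, so 5 discs suffice.

Yes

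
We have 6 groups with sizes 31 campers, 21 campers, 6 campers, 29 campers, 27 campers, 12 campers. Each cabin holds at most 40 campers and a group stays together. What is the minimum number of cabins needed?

4

Total = 31 + 29 + 27 + 21 + 12 + 6 = 126 campers.
Lower bound: ⌈126/40⌉ = 4 cabins.
A packing using 4 cabins:
  cabin 1: 31 + 6 = 37
  cabin 2: 29 = 29
  cabin 3: 27 + 12 = 39
  cabin 4: 21 = 21
This matches the lower bound, so 4 is optimal.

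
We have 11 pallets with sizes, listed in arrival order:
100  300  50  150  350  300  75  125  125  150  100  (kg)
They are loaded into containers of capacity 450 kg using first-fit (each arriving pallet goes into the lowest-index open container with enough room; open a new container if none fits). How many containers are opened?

  100 → container 1 (new)  [load 100/450]
  300 → container 1  [load 400/450]
  50 → container 1  [load 450/450]
  150 → container 2 (new)  [load 150/450]
  350 → container 3 (new)  [load 350/450]
  300 → container 2  [load 450/450]
  75 → container 3  [load 425/450]
  125 → container 4 (new)  [load 125/450]
  125 → container 4  [load 250/450]
  150 → container 4  [load 400/450]
  100 → container 5 (new)  [load 100/450]
5 containers opened.

5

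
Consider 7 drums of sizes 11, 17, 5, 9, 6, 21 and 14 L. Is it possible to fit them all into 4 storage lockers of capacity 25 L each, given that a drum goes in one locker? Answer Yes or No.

Yes

A valid assignment using 4 storage lockers:
  locker 1: 21 = 21
  locker 2: 17 + 6 = 23
  locker 3: 14 + 11 = 25
  locker 4: 9 + 5 = 14
Every load is within 25 L, so 4 storage lockers suffice.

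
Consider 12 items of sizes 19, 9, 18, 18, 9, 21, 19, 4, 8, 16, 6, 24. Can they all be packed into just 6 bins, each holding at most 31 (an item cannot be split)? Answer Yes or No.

No

Total = 171; ⌈171/31⌉ = 6.
7 items each exceed half the capacity and cannot share a bin, forcing at least 7 bins.
At least 7 bins are required, but only 6 are allowed.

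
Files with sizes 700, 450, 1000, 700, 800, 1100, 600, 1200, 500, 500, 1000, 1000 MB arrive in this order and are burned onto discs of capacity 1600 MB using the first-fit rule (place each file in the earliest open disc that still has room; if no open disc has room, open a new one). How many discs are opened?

  700 → disc 1 (new)  [load 700/1600]
  450 → disc 1  [load 1150/1600]
  1000 → disc 2 (new)  [load 1000/1600]
  700 → disc 3 (new)  [load 700/1600]
  800 → disc 3  [load 1500/1600]
  1100 → disc 4 (new)  [load 1100/1600]
  600 → disc 2  [load 1600/1600]
  1200 → disc 5 (new)  [load 1200/1600]
  500 → disc 4  [load 1600/1600]
  500 → disc 6 (new)  [load 500/1600]
  1000 → disc 6  [load 1500/1600]
  1000 → disc 7 (new)  [load 1000/1600]
7 discs opened.

7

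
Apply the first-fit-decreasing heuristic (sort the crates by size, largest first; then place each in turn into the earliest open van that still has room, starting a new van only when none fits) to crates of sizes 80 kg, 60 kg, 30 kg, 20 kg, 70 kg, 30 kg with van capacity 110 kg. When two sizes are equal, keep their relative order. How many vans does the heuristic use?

3

Sorted descending: 80, 70, 60, 30, 30, 20.
  80 → van 1 (new)  [load 80/110]
  70 → van 2 (new)  [load 70/110]
  60 → van 3 (new)  [load 60/110]
  30 → van 1  [load 110/110]
  30 → van 2  [load 100/110]
  20 → van 3  [load 80/110]
3 vans opened.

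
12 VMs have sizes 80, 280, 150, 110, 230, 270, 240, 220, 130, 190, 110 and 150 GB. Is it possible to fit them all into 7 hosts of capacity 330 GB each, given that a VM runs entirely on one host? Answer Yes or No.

No

Total = 2160 GB; ⌈2160/330⌉ = 7.
The bound of 7 does not rule out 7, but exhaustive search shows no assignment into 7 hosts of capacity 330 GB exists — the minimum is 8.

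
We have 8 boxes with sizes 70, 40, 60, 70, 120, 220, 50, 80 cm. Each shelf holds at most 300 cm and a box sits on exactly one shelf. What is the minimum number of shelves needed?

Total = 220 + 120 + 80 + 70 + 70 + 60 + 50 + 40 = 710 cm.
Lower bound: ⌈710/300⌉ = 3 shelves.
A packing using 3 shelves:
  shelf 1: 220 + 80 = 300
  shelf 2: 120 + 70 + 70 + 40 = 300
  shelf 3: 60 + 50 = 110
This matches the lower bound, so 3 is optimal.

3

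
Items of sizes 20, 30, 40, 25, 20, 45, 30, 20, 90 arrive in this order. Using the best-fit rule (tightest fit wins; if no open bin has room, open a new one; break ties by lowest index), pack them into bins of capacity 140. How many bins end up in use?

3

  20 → bin 1 (new)  [load 20/140]
  30 → bin 1  [load 50/140]
  40 → bin 1  [load 90/140]
  25 → bin 1  [load 115/140]
  20 → bin 1  [load 135/140]
  45 → bin 2 (new)  [load 45/140]
  30 → bin 2  [load 75/140]
  20 → bin 2  [load 95/140]
  90 → bin 3 (new)  [load 90/140]
3 bins opened.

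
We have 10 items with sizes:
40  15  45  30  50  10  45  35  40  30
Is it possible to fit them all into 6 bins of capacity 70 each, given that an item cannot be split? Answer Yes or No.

Yes

A valid assignment using 6 bins:
  bin 1: 50 + 15 = 65
  bin 2: 45 + 10 = 55
  bin 3: 45 = 45
  bin 4: 40 + 30 = 70
  bin 5: 40 + 30 = 70
  bin 6: 35 = 35
Every load is within 70, so 6 bins suffice.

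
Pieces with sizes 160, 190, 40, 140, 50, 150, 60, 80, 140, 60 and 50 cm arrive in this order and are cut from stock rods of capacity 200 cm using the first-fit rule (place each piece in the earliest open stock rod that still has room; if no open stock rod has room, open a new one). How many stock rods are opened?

  160 → stock rod 1 (new)  [load 160/200]
  190 → stock rod 2 (new)  [load 190/200]
  40 → stock rod 1  [load 200/200]
  140 → stock rod 3 (new)  [load 140/200]
  50 → stock rod 3  [load 190/200]
  150 → stock rod 4 (new)  [load 150/200]
  60 → stock rod 5 (new)  [load 60/200]
  80 → stock rod 5  [load 140/200]
  140 → stock rod 6 (new)  [load 140/200]
  60 → stock rod 5  [load 200/200]
  50 → stock rod 4  [load 200/200]
6 stock rods opened.

6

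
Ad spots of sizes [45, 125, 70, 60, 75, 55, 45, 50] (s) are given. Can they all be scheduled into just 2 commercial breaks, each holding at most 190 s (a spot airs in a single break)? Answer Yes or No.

Total = 525 s; ⌈525/190⌉ = 3.
At least 3 commercial breaks are required, but only 2 are allowed.

No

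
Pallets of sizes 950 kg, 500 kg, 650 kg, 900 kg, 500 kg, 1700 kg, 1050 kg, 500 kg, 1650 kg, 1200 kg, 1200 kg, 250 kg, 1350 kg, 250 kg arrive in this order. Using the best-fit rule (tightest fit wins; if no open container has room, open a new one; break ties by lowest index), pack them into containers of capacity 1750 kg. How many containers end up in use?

  950 → container 1 (new)  [load 950/1750]
  500 → container 1  [load 1450/1750]
  650 → container 2 (new)  [load 650/1750]
  900 → container 2  [load 1550/1750]
  500 → container 3 (new)  [load 500/1750]
  1700 → container 4 (new)  [load 1700/1750]
  1050 → container 3  [load 1550/1750]
  500 → container 5 (new)  [load 500/1750]
  1650 → container 6 (new)  [load 1650/1750]
  1200 → container 5  [load 1700/1750]
  1200 → container 7 (new)  [load 1200/1750]
  250 → container 1  [load 1700/1750]
  1350 → container 8 (new)  [load 1350/1750]
  250 → container 8  [load 1600/1750]
8 containers opened.

8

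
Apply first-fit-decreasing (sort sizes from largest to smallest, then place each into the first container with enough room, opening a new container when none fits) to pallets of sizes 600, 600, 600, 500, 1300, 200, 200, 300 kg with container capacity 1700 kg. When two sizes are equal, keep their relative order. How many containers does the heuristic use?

3

Sorted descending: 1300, 600, 600, 600, 500, 300, 200, 200.
  1300 → container 1 (new)  [load 1300/1700]
  600 → container 2 (new)  [load 600/1700]
  600 → container 2  [load 1200/1700]
  600 → container 3 (new)  [load 600/1700]
  500 → container 2  [load 1700/1700]
  300 → container 1  [load 1600/1700]
  200 → container 3  [load 800/1700]
  200 → container 3  [load 1000/1700]
3 containers opened.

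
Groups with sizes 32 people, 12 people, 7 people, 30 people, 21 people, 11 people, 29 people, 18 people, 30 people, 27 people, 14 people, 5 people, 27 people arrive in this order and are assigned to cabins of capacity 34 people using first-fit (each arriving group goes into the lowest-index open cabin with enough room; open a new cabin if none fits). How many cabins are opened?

9

  32 → cabin 1 (new)  [load 32/34]
  12 → cabin 2 (new)  [load 12/34]
  7 → cabin 2  [load 19/34]
  30 → cabin 3 (new)  [load 30/34]
  21 → cabin 4 (new)  [load 21/34]
  11 → cabin 2  [load 30/34]
  29 → cabin 5 (new)  [load 29/34]
  18 → cabin 6 (new)  [load 18/34]
  30 → cabin 7 (new)  [load 30/34]
  27 → cabin 8 (new)  [load 27/34]
  14 → cabin 6  [load 32/34]
  5 → cabin 4  [load 26/34]
  27 → cabin 9 (new)  [load 27/34]
9 cabins opened.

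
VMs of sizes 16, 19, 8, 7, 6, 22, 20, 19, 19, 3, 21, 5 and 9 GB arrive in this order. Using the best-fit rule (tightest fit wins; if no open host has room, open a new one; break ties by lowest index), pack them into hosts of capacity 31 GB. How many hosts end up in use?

7

  16 → host 1 (new)  [load 16/31]
  19 → host 2 (new)  [load 19/31]
  8 → host 2  [load 27/31]
  7 → host 1  [load 23/31]
  6 → host 1  [load 29/31]
  22 → host 3 (new)  [load 22/31]
  20 → host 4 (new)  [load 20/31]
  19 → host 5 (new)  [load 19/31]
  19 → host 6 (new)  [load 19/31]
  3 → host 2  [load 30/31]
  21 → host 7 (new)  [load 21/31]
  5 → host 3  [load 27/31]
  9 → host 7  [load 30/31]
7 hosts opened.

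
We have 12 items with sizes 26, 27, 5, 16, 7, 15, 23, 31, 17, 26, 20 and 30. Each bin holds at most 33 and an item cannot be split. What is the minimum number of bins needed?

9

Total = 31 + 30 + 27 + 26 + 26 + 23 + 20 + 17 + 16 + 15 + 7 + 5 = 243.
Lower bound: ⌈243/33⌉ = 8 bins.
A packing using 9 bins:
  bin 1: 31 = 31
  bin 2: 30 = 30
  bin 3: 27 + 5 = 32
  bin 4: 26 + 7 = 33
  bin 5: 26 = 26
  bin 6: 23 = 23
  bin 7: 20 = 20
  bin 8: 17 + 16 = 33
  bin 9: 15 = 15
No arrangement into 8 bins stays within capacity, so 9 is optimal.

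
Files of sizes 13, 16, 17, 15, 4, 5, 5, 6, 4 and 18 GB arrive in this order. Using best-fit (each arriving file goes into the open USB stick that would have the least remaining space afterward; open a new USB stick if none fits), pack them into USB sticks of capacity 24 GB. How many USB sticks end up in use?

  13 → USB stick 1 (new)  [load 13/24]
  16 → USB stick 2 (new)  [load 16/24]
  17 → USB stick 3 (new)  [load 17/24]
  15 → USB stick 4 (new)  [load 15/24]
  4 → USB stick 3  [load 21/24]
  5 → USB stick 2  [load 21/24]
  5 → USB stick 4  [load 20/24]
  6 → USB stick 1  [load 19/24]
  4 → USB stick 4  [load 24/24]
  18 → USB stick 5 (new)  [load 18/24]
5 USB sticks opened.

5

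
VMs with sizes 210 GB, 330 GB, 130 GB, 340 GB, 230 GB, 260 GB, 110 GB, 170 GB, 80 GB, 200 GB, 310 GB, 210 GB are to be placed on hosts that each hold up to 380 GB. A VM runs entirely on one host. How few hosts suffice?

8

Total = 340 + 330 + 310 + 260 + 230 + 210 + 210 + 200 + 170 + 130 + 110 + 80 = 2580 GB.
Lower bound: ⌈2580/380⌉ = 7 hosts.
Also, 8 VMs each exceed 190 GB, and no two of those can share a host, so at least 8 hosts are needed.
A packing using 8 hosts:
  host 1: 340 = 340
  host 2: 330 = 330
  host 3: 310 = 310
  host 4: 260 + 110 = 370
  host 5: 230 + 130 = 360
  host 6: 210 + 170 = 380
  host 7: 210 + 80 = 290
  host 8: 200 = 200
This matches the lower bound, so 8 is optimal.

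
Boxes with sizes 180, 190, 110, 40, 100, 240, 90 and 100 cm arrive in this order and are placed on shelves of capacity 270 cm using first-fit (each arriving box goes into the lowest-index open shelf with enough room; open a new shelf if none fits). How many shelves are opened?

5

  180 → shelf 1 (new)  [load 180/270]
  190 → shelf 2 (new)  [load 190/270]
  110 → shelf 3 (new)  [load 110/270]
  40 → shelf 1  [load 220/270]
  100 → shelf 3  [load 210/270]
  240 → shelf 4 (new)  [load 240/270]
  90 → shelf 5 (new)  [load 90/270]
  100 → shelf 5  [load 190/270]
5 shelves opened.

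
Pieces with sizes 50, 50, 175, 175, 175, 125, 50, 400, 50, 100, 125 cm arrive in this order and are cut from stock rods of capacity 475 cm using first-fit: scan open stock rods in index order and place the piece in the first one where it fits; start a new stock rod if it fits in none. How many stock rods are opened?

4

  50 → stock rod 1 (new)  [load 50/475]
  50 → stock rod 1  [load 100/475]
  175 → stock rod 1  [load 275/475]
  175 → stock rod 1  [load 450/475]
  175 → stock rod 2 (new)  [load 175/475]
  125 → stock rod 2  [load 300/475]
  50 → stock rod 2  [load 350/475]
  400 → stock rod 3 (new)  [load 400/475]
  50 → stock rod 2  [load 400/475]
  100 → stock rod 4 (new)  [load 100/475]
  125 → stock rod 4  [load 225/475]
4 stock rods opened.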